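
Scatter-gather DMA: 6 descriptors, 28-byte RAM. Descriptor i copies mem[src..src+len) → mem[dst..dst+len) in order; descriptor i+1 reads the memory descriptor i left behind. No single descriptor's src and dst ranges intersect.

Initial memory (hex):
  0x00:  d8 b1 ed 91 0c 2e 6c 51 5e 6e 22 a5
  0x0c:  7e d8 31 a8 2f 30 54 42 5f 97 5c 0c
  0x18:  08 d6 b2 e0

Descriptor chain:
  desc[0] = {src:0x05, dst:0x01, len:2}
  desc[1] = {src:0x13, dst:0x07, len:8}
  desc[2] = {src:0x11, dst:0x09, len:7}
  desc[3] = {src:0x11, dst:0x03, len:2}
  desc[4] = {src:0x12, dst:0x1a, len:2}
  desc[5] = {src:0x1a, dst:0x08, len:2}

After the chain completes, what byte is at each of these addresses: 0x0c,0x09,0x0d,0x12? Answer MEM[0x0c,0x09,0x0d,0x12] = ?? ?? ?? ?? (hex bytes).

MEM[0x0c,0x09,0x0d,0x12] = 5f 42 97 54

#0 dst[0x01+2] := {0x2e,0x6c}
#1 dst[0x07+8] := {0x42,0x5f,0x97,0x5c,0x0c,0x08,0xd6,0xb2}
#2 dst[0x09+7] := {0x30,0x54,0x42,0x5f,0x97,0x5c,0x0c}
#3 dst[0x03+2] := {0x30,0x54}
#4 dst[0x1a+2] := {0x54,0x42}
#5 dst[0x08+2] := {0x54,0x42}
query mem[0x0c]=0x5f, mem[0x09]=0x42, mem[0x0d]=0x97, mem[0x12]=0x54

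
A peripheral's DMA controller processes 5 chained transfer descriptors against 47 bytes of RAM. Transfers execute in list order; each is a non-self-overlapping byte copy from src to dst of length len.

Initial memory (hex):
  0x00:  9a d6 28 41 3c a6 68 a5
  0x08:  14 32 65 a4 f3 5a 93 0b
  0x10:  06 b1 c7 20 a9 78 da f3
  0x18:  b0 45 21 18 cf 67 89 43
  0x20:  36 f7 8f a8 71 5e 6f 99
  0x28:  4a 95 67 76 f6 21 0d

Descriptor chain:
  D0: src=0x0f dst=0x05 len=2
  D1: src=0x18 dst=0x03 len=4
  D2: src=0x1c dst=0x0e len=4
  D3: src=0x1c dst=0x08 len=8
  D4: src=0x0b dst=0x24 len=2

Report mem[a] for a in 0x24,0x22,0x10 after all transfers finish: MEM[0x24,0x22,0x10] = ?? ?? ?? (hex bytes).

D0: mem[0x05..0x06] <- [0b 06]
D1: mem[0x03..0x06] <- [b0 45 21 18]
D2: mem[0x0e..0x11] <- [cf 67 89 43]
D3: mem[0x08..0x0f] <- [cf 67 89 43 36 f7 8f a8]
D4: mem[0x24..0x25] <- [43 36]
query mem[0x24]=0x43, mem[0x22]=0x8f, mem[0x10]=0x89

MEM[0x24,0x22,0x10] = 43 8f 89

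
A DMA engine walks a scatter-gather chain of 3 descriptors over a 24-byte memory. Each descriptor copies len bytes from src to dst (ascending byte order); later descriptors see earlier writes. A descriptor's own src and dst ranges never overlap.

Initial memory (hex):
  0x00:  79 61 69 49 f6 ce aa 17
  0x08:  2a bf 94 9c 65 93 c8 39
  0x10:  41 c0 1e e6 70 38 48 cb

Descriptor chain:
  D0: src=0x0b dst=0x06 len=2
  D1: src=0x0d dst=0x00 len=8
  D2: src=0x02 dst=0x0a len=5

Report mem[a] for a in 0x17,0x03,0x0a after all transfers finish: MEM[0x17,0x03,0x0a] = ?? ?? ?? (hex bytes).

MEM[0x17,0x03,0x0a] = cb 41 39

  after D0: wrote 2B at 0x06 = 9c65
  after D1: wrote 8B at 0x00 = 93c83941c01ee670
  after D2: wrote 5B at 0x0a = 3941c01ee6
query mem[0x17]=0xcb, mem[0x03]=0x41, mem[0x0a]=0x39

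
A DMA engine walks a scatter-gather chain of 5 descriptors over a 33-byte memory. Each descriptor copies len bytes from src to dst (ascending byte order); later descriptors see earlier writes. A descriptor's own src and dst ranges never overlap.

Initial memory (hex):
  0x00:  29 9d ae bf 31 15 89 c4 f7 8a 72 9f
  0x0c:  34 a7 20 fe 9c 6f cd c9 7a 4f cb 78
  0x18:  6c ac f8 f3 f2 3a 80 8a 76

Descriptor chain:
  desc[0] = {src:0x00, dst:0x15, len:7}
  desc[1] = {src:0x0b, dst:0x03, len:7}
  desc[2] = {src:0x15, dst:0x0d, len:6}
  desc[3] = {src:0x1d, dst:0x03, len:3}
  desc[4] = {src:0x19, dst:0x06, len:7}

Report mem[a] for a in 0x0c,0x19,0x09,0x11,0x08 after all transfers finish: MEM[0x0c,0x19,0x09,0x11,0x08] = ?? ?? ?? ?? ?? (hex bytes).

MEM[0x0c,0x19,0x09,0x11,0x08] = 8a 31 f2 31 89

[0] 0x00->0x15 len=7 : 29 9d ae bf 31 15 89
[1] 0x0b->0x03 len=7 : 9f 34 a7 20 fe 9c 6f
[2] 0x15->0x0d len=6 : 29 9d ae bf 31 15
[3] 0x1d->0x03 len=3 : 3a 80 8a
[4] 0x19->0x06 len=7 : 31 15 89 f2 3a 80 8a
query mem[0x0c]=0x8a, mem[0x19]=0x31, mem[0x09]=0xf2, mem[0x11]=0x31, mem[0x08]=0x89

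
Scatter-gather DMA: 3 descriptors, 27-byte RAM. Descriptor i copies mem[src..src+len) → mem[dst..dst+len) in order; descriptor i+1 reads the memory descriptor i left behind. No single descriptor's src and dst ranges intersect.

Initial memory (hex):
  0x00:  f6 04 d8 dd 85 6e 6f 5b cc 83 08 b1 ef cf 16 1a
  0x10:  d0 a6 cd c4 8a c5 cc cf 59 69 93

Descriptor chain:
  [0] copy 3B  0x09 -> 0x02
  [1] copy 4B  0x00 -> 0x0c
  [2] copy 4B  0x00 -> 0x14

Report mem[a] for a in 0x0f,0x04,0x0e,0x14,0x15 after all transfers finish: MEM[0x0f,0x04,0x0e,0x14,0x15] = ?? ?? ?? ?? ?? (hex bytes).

#0 dst[0x02+3] := {0x83,0x08,0xb1}
#1 dst[0x0c+4] := {0xf6,0x04,0x83,0x08}
#2 dst[0x14+4] := {0xf6,0x04,0x83,0x08}
query mem[0x0f]=0x08, mem[0x04]=0xb1, mem[0x0e]=0x83, mem[0x14]=0xf6, mem[0x15]=0x04

MEM[0x0f,0x04,0x0e,0x14,0x15] = 08 b1 83 f6 04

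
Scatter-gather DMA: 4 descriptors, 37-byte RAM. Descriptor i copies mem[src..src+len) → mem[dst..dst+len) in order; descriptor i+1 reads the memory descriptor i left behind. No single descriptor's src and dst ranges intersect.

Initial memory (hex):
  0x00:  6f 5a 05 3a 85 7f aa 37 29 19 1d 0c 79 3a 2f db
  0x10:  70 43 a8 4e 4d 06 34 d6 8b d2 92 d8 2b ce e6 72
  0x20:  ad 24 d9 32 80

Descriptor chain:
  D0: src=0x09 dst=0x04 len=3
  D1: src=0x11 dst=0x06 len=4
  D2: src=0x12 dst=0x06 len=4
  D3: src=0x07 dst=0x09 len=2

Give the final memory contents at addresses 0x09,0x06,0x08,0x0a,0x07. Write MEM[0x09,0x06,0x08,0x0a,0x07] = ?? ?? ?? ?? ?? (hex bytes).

  after D0: wrote 3B at 0x04 = 191d0c
  after D1: wrote 4B at 0x06 = 43a84e4d
  after D2: wrote 4B at 0x06 = a84e4d06
  after D3: wrote 2B at 0x09 = 4e4d
query mem[0x09]=0x4e, mem[0x06]=0xa8, mem[0x08]=0x4d, mem[0x0a]=0x4d, mem[0x07]=0x4e

MEM[0x09,0x06,0x08,0x0a,0x07] = 4e a8 4d 4d 4e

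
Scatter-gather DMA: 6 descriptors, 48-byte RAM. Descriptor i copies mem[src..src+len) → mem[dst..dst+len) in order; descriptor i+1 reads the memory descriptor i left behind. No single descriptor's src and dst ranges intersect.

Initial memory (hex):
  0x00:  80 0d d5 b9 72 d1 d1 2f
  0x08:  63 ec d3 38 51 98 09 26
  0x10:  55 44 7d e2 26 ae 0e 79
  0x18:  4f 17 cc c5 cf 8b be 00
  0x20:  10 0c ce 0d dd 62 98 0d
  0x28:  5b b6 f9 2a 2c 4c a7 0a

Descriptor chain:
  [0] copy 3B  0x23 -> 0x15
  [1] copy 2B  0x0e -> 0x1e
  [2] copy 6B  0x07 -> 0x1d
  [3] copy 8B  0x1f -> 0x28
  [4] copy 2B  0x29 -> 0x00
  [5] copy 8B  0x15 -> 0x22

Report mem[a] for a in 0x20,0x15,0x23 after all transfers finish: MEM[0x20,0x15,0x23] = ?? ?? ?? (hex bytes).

[0] 0x23->0x15 len=3 : 0d dd 62
[1] 0x0e->0x1e len=2 : 09 26
[2] 0x07->0x1d len=6 : 2f 63 ec d3 38 51
[3] 0x1f->0x28 len=8 : ec d3 38 51 0d dd 62 98
[4] 0x29->0x00 len=2 : d3 38
[5] 0x15->0x22 len=8 : 0d dd 62 4f 17 cc c5 cf
query mem[0x20]=0xd3, mem[0x15]=0x0d, mem[0x23]=0xdd

MEM[0x20,0x15,0x23] = d3 0d dd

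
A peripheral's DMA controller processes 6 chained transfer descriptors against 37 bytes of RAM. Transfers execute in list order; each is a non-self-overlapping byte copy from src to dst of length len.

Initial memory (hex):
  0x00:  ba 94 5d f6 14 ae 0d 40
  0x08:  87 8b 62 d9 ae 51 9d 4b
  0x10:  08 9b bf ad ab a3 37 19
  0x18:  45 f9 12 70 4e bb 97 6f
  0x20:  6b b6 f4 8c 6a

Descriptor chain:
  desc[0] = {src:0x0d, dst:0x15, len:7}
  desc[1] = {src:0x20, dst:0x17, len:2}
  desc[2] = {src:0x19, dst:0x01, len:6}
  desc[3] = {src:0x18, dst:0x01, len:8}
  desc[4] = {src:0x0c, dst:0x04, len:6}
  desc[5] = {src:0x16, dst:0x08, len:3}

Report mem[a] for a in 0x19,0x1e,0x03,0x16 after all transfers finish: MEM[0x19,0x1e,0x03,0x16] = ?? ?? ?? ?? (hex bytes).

[0] 0x0d->0x15 len=7 : 51 9d 4b 08 9b bf ad
[1] 0x20->0x17 len=2 : 6b b6
[2] 0x19->0x01 len=6 : 9b bf ad 4e bb 97
[3] 0x18->0x01 len=8 : b6 9b bf ad 4e bb 97 6f
[4] 0x0c->0x04 len=6 : ae 51 9d 4b 08 9b
[5] 0x16->0x08 len=3 : 9d 6b b6
query mem[0x19]=0x9b, mem[0x1e]=0x97, mem[0x03]=0xbf, mem[0x16]=0x9d

MEM[0x19,0x1e,0x03,0x16] = 9b 97 bf 9d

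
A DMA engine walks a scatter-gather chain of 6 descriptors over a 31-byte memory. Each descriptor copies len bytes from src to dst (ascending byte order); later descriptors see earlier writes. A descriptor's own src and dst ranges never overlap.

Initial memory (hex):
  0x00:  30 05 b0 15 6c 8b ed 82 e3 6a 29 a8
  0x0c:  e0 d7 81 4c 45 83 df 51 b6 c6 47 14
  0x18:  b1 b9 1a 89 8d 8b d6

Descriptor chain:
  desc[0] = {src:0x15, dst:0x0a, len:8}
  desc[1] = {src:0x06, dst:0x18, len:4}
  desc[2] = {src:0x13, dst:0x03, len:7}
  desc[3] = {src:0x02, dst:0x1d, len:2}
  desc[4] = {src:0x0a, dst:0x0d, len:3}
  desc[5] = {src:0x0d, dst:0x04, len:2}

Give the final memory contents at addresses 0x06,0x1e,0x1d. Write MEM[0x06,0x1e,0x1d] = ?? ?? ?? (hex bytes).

#0 dst[0x0a+8] := {0xc6,0x47,0x14,0xb1,0xb9,0x1a,0x89,0x8d}
#1 dst[0x18+4] := {0xed,0x82,0xe3,0x6a}
#2 dst[0x03+7] := {0x51,0xb6,0xc6,0x47,0x14,0xed,0x82}
#3 dst[0x1d+2] := {0xb0,0x51}
#4 dst[0x0d+3] := {0xc6,0x47,0x14}
#5 dst[0x04+2] := {0xc6,0x47}
query mem[0x06]=0x47, mem[0x1e]=0x51, mem[0x1d]=0xb0

MEM[0x06,0x1e,0x1d] = 47 51 b0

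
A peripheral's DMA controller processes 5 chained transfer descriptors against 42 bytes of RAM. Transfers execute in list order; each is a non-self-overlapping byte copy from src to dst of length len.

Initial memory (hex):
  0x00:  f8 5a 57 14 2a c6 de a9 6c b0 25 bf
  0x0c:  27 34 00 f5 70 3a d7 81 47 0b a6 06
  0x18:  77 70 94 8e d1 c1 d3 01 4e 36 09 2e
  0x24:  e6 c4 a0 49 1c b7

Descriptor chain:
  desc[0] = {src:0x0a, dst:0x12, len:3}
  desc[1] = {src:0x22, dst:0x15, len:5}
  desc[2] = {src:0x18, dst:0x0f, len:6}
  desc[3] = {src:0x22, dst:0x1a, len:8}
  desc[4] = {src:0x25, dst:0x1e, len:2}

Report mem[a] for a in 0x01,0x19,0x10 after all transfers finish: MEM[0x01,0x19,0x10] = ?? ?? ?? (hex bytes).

#0 dst[0x12+3] := {0x25,0xbf,0x27}
#1 dst[0x15+5] := {0x09,0x2e,0xe6,0xc4,0xa0}
#2 dst[0x0f+6] := {0xc4,0xa0,0x94,0x8e,0xd1,0xc1}
#3 dst[0x1a+8] := {0x09,0x2e,0xe6,0xc4,0xa0,0x49,0x1c,0xb7}
#4 dst[0x1e+2] := {0xc4,0xa0}
query mem[0x01]=0x5a, mem[0x19]=0xa0, mem[0x10]=0xa0

MEM[0x01,0x19,0x10] = 5a a0 a0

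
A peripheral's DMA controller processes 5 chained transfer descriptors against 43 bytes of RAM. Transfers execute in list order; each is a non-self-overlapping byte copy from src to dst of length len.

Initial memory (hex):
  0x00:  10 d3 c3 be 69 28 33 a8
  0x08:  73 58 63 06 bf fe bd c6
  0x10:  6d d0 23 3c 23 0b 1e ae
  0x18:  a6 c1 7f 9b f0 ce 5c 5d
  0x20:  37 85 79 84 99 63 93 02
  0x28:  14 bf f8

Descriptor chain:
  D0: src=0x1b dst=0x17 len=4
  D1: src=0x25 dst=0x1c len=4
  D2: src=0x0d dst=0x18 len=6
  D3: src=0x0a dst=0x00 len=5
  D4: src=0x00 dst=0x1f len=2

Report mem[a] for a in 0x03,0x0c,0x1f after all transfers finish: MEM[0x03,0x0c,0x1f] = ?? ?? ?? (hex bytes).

MEM[0x03,0x0c,0x1f] = fe bf 63

[0] 0x1b->0x17 len=4 : 9b f0 ce 5c
[1] 0x25->0x1c len=4 : 63 93 02 14
[2] 0x0d->0x18 len=6 : fe bd c6 6d d0 23
[3] 0x0a->0x00 len=5 : 63 06 bf fe bd
[4] 0x00->0x1f len=2 : 63 06
query mem[0x03]=0xfe, mem[0x0c]=0xbf, mem[0x1f]=0x63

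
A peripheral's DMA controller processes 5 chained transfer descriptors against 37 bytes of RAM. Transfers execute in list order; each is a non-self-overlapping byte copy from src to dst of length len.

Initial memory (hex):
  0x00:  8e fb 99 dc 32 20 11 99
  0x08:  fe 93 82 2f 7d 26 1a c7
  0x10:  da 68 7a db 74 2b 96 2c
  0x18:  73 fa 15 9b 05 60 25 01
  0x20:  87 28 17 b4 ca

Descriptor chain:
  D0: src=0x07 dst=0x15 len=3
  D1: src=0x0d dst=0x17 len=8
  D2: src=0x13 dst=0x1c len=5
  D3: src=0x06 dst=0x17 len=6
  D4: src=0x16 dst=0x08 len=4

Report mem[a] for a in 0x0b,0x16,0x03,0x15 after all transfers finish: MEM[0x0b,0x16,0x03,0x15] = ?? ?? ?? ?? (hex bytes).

MEM[0x0b,0x16,0x03,0x15] = fe fe dc 99

  after D0: wrote 3B at 0x15 = 99fe93
  after D1: wrote 8B at 0x17 = 261ac7da687adb74
  after D2: wrote 5B at 0x1c = db7499fe26
  after D3: wrote 6B at 0x17 = 1199fe93822f
  after D4: wrote 4B at 0x08 = fe1199fe
query mem[0x0b]=0xfe, mem[0x16]=0xfe, mem[0x03]=0xdc, mem[0x15]=0x99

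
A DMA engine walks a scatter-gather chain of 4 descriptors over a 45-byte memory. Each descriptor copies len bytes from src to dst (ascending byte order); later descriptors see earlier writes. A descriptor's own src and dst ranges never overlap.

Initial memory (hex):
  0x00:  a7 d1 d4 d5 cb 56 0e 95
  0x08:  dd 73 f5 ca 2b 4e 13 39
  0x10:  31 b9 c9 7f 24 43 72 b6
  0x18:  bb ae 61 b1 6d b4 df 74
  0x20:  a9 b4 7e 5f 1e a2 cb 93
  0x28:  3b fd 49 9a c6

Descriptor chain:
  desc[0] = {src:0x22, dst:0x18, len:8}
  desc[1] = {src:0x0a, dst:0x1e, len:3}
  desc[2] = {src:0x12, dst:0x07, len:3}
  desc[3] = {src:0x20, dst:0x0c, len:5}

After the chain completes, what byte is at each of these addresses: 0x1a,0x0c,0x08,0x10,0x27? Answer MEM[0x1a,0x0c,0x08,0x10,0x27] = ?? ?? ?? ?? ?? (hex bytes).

D0: mem[0x18..0x1f] <- [7e 5f 1e a2 cb 93 3b fd]
D1: mem[0x1e..0x20] <- [f5 ca 2b]
D2: mem[0x07..0x09] <- [c9 7f 24]
D3: mem[0x0c..0x10] <- [2b b4 7e 5f 1e]
query mem[0x1a]=0x1e, mem[0x0c]=0x2b, mem[0x08]=0x7f, mem[0x10]=0x1e, mem[0x27]=0x93

MEM[0x1a,0x0c,0x08,0x10,0x27] = 1e 2b 7f 1e 93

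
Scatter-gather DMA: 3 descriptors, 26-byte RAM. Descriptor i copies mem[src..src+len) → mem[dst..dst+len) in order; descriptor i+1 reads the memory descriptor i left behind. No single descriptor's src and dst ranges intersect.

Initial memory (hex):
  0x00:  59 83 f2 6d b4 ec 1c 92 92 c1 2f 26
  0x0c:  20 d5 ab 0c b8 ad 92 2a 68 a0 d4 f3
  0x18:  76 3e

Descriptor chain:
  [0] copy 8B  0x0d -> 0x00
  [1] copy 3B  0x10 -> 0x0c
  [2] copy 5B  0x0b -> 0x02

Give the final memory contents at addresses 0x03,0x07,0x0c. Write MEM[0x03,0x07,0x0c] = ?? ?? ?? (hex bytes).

MEM[0x03,0x07,0x0c] = b8 68 b8

[0] 0x0d->0x00 len=8 : d5 ab 0c b8 ad 92 2a 68
[1] 0x10->0x0c len=3 : b8 ad 92
[2] 0x0b->0x02 len=5 : 26 b8 ad 92 0c
query mem[0x03]=0xb8, mem[0x07]=0x68, mem[0x0c]=0xb8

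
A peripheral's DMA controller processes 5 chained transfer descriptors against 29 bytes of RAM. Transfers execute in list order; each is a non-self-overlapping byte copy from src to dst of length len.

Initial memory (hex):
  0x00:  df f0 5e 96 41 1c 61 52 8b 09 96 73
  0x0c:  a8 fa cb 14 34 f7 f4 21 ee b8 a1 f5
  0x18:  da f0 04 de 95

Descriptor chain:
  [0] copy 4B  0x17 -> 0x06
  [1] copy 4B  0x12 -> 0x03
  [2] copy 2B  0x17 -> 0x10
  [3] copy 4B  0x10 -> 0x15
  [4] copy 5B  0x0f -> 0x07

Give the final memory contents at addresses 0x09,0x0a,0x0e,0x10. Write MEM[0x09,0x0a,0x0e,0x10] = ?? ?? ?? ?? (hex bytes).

MEM[0x09,0x0a,0x0e,0x10] = da f4 cb f5

D0: mem[0x06..0x09] <- [f5 da f0 04]
D1: mem[0x03..0x06] <- [f4 21 ee b8]
D2: mem[0x10..0x11] <- [f5 da]
D3: mem[0x15..0x18] <- [f5 da f4 21]
D4: mem[0x07..0x0b] <- [14 f5 da f4 21]
query mem[0x09]=0xda, mem[0x0a]=0xf4, mem[0x0e]=0xcb, mem[0x10]=0xf5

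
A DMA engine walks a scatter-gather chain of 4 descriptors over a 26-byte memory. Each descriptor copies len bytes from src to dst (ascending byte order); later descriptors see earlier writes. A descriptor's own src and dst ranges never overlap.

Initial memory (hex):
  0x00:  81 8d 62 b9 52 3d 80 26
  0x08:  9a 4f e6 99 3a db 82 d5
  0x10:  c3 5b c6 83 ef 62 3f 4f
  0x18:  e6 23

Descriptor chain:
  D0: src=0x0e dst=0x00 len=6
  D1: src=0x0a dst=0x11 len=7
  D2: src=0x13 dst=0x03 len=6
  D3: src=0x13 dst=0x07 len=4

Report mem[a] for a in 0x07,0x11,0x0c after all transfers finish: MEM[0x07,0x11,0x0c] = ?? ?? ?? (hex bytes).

D0: mem[0x00..0x05] <- [82 d5 c3 5b c6 83]
D1: mem[0x11..0x17] <- [e6 99 3a db 82 d5 c3]
D2: mem[0x03..0x08] <- [3a db 82 d5 c3 e6]
D3: mem[0x07..0x0a] <- [3a db 82 d5]
query mem[0x07]=0x3a, mem[0x11]=0xe6, mem[0x0c]=0x3a

MEM[0x07,0x11,0x0c] = 3a e6 3a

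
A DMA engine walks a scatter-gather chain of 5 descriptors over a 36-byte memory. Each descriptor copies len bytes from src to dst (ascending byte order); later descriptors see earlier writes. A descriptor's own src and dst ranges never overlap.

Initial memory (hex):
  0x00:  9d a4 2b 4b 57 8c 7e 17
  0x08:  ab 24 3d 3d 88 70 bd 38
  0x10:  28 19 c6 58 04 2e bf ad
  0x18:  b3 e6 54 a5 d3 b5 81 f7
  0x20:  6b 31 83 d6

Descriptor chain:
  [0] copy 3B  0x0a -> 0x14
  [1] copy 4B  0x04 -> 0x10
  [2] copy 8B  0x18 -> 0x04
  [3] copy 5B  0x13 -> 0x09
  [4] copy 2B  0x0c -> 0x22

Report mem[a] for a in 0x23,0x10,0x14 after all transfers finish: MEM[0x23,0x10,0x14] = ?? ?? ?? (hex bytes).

[0] 0x0a->0x14 len=3 : 3d 3d 88
[1] 0x04->0x10 len=4 : 57 8c 7e 17
[2] 0x18->0x04 len=8 : b3 e6 54 a5 d3 b5 81 f7
[3] 0x13->0x09 len=5 : 17 3d 3d 88 ad
[4] 0x0c->0x22 len=2 : 88 ad
query mem[0x23]=0xad, mem[0x10]=0x57, mem[0x14]=0x3d

MEM[0x23,0x10,0x14] = ad 57 3d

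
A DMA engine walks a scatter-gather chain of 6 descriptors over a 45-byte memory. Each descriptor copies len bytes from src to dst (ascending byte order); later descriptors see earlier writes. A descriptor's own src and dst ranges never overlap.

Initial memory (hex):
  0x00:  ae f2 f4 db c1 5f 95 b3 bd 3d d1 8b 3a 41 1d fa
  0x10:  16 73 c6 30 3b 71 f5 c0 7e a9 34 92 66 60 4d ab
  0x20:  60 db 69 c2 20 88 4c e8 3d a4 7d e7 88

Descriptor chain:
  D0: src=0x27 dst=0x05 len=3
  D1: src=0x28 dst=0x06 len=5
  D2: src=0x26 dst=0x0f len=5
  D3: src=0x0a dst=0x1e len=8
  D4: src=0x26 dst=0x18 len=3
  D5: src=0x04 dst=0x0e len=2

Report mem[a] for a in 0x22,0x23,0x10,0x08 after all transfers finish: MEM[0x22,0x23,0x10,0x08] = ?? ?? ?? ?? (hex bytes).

D0: mem[0x05..0x07] <- [e8 3d a4]
D1: mem[0x06..0x0a] <- [3d a4 7d e7 88]
D2: mem[0x0f..0x13] <- [4c e8 3d a4 7d]
D3: mem[0x1e..0x25] <- [88 8b 3a 41 1d 4c e8 3d]
D4: mem[0x18..0x1a] <- [4c e8 3d]
D5: mem[0x0e..0x0f] <- [c1 e8]
query mem[0x22]=0x1d, mem[0x23]=0x4c, mem[0x10]=0xe8, mem[0x08]=0x7d

MEM[0x22,0x23,0x10,0x08] = 1d 4c e8 7d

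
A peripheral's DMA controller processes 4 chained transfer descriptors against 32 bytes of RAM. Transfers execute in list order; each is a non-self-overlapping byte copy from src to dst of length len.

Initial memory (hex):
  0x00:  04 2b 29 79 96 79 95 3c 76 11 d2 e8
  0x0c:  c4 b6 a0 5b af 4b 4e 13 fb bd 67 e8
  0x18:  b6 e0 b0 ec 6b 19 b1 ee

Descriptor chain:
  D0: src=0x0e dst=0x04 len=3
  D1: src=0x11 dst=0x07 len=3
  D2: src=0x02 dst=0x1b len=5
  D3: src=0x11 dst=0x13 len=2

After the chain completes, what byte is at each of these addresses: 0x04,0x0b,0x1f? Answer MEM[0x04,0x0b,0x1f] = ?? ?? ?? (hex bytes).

MEM[0x04,0x0b,0x1f] = a0 e8 af

[0] 0x0e->0x04 len=3 : a0 5b af
[1] 0x11->0x07 len=3 : 4b 4e 13
[2] 0x02->0x1b len=5 : 29 79 a0 5b af
[3] 0x11->0x13 len=2 : 4b 4e
query mem[0x04]=0xa0, mem[0x0b]=0xe8, mem[0x1f]=0xaf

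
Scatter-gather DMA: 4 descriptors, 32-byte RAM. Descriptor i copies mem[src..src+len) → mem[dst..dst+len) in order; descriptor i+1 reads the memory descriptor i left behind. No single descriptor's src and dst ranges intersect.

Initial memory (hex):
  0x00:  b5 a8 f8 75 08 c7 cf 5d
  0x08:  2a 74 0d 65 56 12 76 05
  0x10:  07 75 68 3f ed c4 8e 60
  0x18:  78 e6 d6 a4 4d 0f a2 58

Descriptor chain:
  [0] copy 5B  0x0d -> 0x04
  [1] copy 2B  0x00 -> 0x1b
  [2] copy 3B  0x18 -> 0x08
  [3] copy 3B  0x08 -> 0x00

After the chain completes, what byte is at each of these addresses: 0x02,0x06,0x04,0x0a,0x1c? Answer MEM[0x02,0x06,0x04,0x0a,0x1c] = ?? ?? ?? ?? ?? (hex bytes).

MEM[0x02,0x06,0x04,0x0a,0x1c] = d6 05 12 d6 a8

[0] 0x0d->0x04 len=5 : 12 76 05 07 75
[1] 0x00->0x1b len=2 : b5 a8
[2] 0x18->0x08 len=3 : 78 e6 d6
[3] 0x08->0x00 len=3 : 78 e6 d6
query mem[0x02]=0xd6, mem[0x06]=0x05, mem[0x04]=0x12, mem[0x0a]=0xd6, mem[0x1c]=0xa8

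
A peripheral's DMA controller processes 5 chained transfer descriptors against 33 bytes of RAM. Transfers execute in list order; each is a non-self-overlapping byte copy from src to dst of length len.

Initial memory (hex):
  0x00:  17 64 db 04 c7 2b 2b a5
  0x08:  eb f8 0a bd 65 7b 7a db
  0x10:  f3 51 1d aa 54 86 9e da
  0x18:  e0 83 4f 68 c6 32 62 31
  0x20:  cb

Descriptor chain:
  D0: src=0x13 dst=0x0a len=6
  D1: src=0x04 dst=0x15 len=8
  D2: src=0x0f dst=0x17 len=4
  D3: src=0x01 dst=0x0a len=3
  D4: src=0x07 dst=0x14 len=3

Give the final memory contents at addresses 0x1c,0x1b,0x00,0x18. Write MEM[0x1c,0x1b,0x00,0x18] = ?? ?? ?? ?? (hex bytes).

[0] 0x13->0x0a len=6 : aa 54 86 9e da e0
[1] 0x04->0x15 len=8 : c7 2b 2b a5 eb f8 aa 54
[2] 0x0f->0x17 len=4 : e0 f3 51 1d
[3] 0x01->0x0a len=3 : 64 db 04
[4] 0x07->0x14 len=3 : a5 eb f8
query mem[0x1c]=0x54, mem[0x1b]=0xaa, mem[0x00]=0x17, mem[0x18]=0xf3

MEM[0x1c,0x1b,0x00,0x18] = 54 aa 17 f3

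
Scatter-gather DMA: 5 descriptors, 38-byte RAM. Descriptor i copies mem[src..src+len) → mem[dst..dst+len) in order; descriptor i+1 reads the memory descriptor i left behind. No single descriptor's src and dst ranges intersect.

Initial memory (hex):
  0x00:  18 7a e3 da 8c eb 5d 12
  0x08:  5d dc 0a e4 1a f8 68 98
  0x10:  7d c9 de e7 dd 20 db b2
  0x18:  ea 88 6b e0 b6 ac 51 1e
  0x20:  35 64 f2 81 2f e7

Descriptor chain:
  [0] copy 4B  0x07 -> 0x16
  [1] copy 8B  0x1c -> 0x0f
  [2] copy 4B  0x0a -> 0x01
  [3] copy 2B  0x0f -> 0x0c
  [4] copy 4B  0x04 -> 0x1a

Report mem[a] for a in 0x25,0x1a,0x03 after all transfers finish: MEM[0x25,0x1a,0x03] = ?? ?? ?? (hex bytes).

D0: mem[0x16..0x19] <- [12 5d dc 0a]
D1: mem[0x0f..0x16] <- [b6 ac 51 1e 35 64 f2 81]
D2: mem[0x01..0x04] <- [0a e4 1a f8]
D3: mem[0x0c..0x0d] <- [b6 ac]
D4: mem[0x1a..0x1d] <- [f8 eb 5d 12]
query mem[0x25]=0xe7, mem[0x1a]=0xf8, mem[0x03]=0x1a

MEM[0x25,0x1a,0x03] = e7 f8 1a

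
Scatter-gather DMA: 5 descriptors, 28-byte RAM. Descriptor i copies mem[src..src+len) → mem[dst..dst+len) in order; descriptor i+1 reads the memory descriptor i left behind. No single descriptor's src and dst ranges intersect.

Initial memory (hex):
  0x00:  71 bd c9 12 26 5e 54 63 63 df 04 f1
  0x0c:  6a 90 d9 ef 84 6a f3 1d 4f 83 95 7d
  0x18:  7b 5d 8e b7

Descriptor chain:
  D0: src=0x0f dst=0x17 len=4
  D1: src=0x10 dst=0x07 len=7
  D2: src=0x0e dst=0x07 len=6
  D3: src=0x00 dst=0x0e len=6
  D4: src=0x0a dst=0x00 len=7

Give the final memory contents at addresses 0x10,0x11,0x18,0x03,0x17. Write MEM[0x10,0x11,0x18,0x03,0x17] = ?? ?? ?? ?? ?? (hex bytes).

[0] 0x0f->0x17 len=4 : ef 84 6a f3
[1] 0x10->0x07 len=7 : 84 6a f3 1d 4f 83 95
[2] 0x0e->0x07 len=6 : d9 ef 84 6a f3 1d
[3] 0x00->0x0e len=6 : 71 bd c9 12 26 5e
[4] 0x0a->0x00 len=7 : 6a f3 1d 95 71 bd c9
query mem[0x10]=0xc9, mem[0x11]=0x12, mem[0x18]=0x84, mem[0x03]=0x95, mem[0x17]=0xef

MEM[0x10,0x11,0x18,0x03,0x17] = c9 12 84 95 ef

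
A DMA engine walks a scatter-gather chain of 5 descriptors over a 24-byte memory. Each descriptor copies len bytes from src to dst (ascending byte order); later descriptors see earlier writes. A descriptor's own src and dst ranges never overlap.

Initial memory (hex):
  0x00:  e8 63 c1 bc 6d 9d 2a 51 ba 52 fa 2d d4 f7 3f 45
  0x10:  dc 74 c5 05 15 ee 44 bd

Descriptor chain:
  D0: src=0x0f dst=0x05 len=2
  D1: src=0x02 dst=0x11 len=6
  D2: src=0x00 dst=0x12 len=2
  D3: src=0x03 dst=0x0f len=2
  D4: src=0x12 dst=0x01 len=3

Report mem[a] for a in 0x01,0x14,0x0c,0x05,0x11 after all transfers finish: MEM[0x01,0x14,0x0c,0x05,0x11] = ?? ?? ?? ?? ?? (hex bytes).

D0: mem[0x05..0x06] <- [45 dc]
D1: mem[0x11..0x16] <- [c1 bc 6d 45 dc 51]
D2: mem[0x12..0x13] <- [e8 63]
D3: mem[0x0f..0x10] <- [bc 6d]
D4: mem[0x01..0x03] <- [e8 63 45]
query mem[0x01]=0xe8, mem[0x14]=0x45, mem[0x0c]=0xd4, mem[0x05]=0x45, mem[0x11]=0xc1

MEM[0x01,0x14,0x0c,0x05,0x11] = e8 45 d4 45 c1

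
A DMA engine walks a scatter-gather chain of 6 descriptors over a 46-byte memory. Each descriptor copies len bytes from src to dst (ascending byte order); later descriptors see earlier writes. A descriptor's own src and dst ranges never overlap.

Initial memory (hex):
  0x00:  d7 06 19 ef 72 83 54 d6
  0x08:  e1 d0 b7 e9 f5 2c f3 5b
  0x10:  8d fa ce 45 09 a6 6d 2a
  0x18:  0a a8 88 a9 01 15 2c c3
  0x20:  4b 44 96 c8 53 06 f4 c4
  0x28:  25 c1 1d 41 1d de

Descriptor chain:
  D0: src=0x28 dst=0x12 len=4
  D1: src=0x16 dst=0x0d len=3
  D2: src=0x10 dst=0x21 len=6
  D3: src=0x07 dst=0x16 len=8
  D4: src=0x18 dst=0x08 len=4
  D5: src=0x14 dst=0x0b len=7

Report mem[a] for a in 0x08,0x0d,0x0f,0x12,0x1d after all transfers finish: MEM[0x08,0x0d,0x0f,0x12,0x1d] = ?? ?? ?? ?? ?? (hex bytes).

MEM[0x08,0x0d,0x0f,0x12,0x1d] = d0 d6 d0 25 2a

D0: mem[0x12..0x15] <- [25 c1 1d 41]
D1: mem[0x0d..0x0f] <- [6d 2a 0a]
D2: mem[0x21..0x26] <- [8d fa 25 c1 1d 41]
D3: mem[0x16..0x1d] <- [d6 e1 d0 b7 e9 f5 6d 2a]
D4: mem[0x08..0x0b] <- [d0 b7 e9 f5]
D5: mem[0x0b..0x11] <- [1d 41 d6 e1 d0 b7 e9]
query mem[0x08]=0xd0, mem[0x0d]=0xd6, mem[0x0f]=0xd0, mem[0x12]=0x25, mem[0x1d]=0x2a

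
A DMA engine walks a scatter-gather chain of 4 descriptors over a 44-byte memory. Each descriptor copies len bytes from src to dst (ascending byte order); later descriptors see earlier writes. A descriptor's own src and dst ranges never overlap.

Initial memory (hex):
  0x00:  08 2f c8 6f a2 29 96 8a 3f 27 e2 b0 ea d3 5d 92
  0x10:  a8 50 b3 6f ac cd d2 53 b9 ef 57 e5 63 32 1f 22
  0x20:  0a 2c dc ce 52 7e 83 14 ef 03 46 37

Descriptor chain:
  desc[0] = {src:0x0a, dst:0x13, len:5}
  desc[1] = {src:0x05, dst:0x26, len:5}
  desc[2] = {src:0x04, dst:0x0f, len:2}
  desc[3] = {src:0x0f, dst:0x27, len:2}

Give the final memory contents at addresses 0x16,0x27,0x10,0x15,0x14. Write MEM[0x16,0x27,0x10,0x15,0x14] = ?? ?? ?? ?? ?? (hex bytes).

D0: mem[0x13..0x17] <- [e2 b0 ea d3 5d]
D1: mem[0x26..0x2a] <- [29 96 8a 3f 27]
D2: mem[0x0f..0x10] <- [a2 29]
D3: mem[0x27..0x28] <- [a2 29]
query mem[0x16]=0xd3, mem[0x27]=0xa2, mem[0x10]=0x29, mem[0x15]=0xea, mem[0x14]=0xb0

MEM[0x16,0x27,0x10,0x15,0x14] = d3 a2 29 ea b0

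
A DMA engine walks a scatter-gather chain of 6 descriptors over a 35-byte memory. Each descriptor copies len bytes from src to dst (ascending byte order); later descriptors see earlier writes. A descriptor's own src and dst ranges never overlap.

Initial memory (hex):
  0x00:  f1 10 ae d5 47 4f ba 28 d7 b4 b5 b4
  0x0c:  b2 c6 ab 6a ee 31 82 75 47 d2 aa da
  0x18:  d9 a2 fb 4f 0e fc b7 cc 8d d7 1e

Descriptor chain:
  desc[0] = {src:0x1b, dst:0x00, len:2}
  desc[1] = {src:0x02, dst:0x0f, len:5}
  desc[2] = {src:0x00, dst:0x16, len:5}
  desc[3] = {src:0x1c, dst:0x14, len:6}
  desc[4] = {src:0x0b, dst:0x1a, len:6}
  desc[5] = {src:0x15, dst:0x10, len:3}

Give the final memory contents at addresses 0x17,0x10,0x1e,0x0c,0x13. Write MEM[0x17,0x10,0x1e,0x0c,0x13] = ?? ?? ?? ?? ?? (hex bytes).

MEM[0x17,0x10,0x1e,0x0c,0x13] = cc fc ae b2 ba

[0] 0x1b->0x00 len=2 : 4f 0e
[1] 0x02->0x0f len=5 : ae d5 47 4f ba
[2] 0x00->0x16 len=5 : 4f 0e ae d5 47
[3] 0x1c->0x14 len=6 : 0e fc b7 cc 8d d7
[4] 0x0b->0x1a len=6 : b4 b2 c6 ab ae d5
[5] 0x15->0x10 len=3 : fc b7 cc
query mem[0x17]=0xcc, mem[0x10]=0xfc, mem[0x1e]=0xae, mem[0x0c]=0xb2, mem[0x13]=0xba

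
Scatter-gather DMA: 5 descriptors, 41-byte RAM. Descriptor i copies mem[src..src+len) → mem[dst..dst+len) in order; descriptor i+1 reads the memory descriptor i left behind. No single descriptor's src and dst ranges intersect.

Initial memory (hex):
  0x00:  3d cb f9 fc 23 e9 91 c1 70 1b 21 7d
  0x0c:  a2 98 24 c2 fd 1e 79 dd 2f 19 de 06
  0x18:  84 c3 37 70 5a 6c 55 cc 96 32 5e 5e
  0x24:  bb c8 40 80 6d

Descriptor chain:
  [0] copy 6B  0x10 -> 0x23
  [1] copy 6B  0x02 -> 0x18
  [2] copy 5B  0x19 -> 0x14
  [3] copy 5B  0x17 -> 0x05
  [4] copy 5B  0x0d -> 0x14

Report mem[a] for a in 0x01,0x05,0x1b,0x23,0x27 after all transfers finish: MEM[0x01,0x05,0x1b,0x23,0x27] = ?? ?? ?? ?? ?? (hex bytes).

MEM[0x01,0x05,0x1b,0x23,0x27] = cb 91 e9 fd 2f

#0 dst[0x23+6] := {0xfd,0x1e,0x79,0xdd,0x2f,0x19}
#1 dst[0x18+6] := {0xf9,0xfc,0x23,0xe9,0x91,0xc1}
#2 dst[0x14+5] := {0xfc,0x23,0xe9,0x91,0xc1}
#3 dst[0x05+5] := {0x91,0xc1,0xfc,0x23,0xe9}
#4 dst[0x14+5] := {0x98,0x24,0xc2,0xfd,0x1e}
query mem[0x01]=0xcb, mem[0x05]=0x91, mem[0x1b]=0xe9, mem[0x23]=0xfd, mem[0x27]=0x2f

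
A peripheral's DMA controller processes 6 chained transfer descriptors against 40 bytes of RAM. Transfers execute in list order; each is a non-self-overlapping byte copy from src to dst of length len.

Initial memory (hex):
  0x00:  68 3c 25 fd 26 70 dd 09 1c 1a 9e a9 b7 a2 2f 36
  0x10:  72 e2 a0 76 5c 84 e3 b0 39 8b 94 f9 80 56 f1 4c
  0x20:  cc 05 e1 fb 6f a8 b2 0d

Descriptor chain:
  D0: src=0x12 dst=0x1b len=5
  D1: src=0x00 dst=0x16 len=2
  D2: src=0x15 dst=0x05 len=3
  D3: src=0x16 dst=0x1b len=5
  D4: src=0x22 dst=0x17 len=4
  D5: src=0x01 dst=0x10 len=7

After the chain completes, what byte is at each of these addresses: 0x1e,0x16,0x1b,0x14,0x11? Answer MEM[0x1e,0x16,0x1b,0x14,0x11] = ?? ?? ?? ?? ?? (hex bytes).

  after D0: wrote 5B at 0x1b = a0765c84e3
  after D1: wrote 2B at 0x16 = 683c
  after D2: wrote 3B at 0x05 = 84683c
  after D3: wrote 5B at 0x1b = 683c398b94
  after D4: wrote 4B at 0x17 = e1fb6fa8
  after D5: wrote 7B at 0x10 = 3c25fd2684683c
query mem[0x1e]=0x8b, mem[0x16]=0x3c, mem[0x1b]=0x68, mem[0x14]=0x84, mem[0x11]=0x25

MEM[0x1e,0x16,0x1b,0x14,0x11] = 8b 3c 68 84 25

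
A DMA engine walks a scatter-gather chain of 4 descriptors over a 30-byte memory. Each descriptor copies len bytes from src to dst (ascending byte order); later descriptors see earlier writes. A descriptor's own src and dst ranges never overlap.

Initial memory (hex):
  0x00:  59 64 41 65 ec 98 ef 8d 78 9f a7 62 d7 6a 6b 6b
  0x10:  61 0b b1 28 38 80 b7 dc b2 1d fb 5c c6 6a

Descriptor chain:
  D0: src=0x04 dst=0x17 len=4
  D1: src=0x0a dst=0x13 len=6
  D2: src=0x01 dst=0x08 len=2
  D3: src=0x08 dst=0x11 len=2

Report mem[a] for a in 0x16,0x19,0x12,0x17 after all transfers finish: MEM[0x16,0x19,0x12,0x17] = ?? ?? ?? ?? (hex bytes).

MEM[0x16,0x19,0x12,0x17] = 6a ef 41 6b

#0 dst[0x17+4] := {0xec,0x98,0xef,0x8d}
#1 dst[0x13+6] := {0xa7,0x62,0xd7,0x6a,0x6b,0x6b}
#2 dst[0x08+2] := {0x64,0x41}
#3 dst[0x11+2] := {0x64,0x41}
query mem[0x16]=0x6a, mem[0x19]=0xef, mem[0x12]=0x41, mem[0x17]=0x6b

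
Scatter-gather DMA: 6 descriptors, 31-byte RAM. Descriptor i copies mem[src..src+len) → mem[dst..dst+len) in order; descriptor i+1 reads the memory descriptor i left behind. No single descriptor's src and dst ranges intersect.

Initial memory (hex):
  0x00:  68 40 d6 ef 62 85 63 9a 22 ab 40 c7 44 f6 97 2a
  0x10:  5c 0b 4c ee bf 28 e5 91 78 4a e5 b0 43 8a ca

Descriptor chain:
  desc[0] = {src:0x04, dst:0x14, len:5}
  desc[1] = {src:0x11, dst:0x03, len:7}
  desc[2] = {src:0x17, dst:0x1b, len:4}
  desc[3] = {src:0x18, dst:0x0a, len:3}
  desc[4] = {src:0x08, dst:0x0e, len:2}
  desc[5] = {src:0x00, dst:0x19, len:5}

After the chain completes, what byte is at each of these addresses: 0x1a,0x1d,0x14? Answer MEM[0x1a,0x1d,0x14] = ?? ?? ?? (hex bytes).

MEM[0x1a,0x1d,0x14] = 40 4c 62

  after D0: wrote 5B at 0x14 = 6285639a22
  after D1: wrote 7B at 0x03 = 0b4cee6285639a
  after D2: wrote 4B at 0x1b = 9a224ae5
  after D3: wrote 3B at 0x0a = 224ae5
  after D4: wrote 2B at 0x0e = 639a
  after D5: wrote 5B at 0x19 = 6840d60b4c
query mem[0x1a]=0x40, mem[0x1d]=0x4c, mem[0x14]=0x62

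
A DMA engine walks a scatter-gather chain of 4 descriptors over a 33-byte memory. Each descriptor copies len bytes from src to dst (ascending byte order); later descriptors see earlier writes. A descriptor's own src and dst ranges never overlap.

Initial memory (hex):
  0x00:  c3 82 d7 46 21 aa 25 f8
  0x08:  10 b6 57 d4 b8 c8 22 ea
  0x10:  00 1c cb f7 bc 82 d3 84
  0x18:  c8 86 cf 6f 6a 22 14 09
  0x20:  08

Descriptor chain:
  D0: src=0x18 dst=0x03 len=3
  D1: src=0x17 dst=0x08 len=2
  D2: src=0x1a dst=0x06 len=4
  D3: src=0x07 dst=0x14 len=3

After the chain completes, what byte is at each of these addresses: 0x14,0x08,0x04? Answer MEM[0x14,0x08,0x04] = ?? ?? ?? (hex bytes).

MEM[0x14,0x08,0x04] = 6f 6a 86

#0 dst[0x03+3] := {0xc8,0x86,0xcf}
#1 dst[0x08+2] := {0x84,0xc8}
#2 dst[0x06+4] := {0xcf,0x6f,0x6a,0x22}
#3 dst[0x14+3] := {0x6f,0x6a,0x22}
query mem[0x14]=0x6f, mem[0x08]=0x6a, mem[0x04]=0x86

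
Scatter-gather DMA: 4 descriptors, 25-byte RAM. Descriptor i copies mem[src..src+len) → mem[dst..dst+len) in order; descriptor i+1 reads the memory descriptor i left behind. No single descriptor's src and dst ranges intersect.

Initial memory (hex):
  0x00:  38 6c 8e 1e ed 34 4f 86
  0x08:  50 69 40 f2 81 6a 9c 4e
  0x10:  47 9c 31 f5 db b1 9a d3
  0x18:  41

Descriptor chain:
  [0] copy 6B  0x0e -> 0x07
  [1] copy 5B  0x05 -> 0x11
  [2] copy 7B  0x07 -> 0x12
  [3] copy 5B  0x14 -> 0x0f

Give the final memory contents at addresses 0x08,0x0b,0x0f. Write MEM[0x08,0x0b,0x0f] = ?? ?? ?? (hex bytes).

#0 dst[0x07+6] := {0x9c,0x4e,0x47,0x9c,0x31,0xf5}
#1 dst[0x11+5] := {0x34,0x4f,0x9c,0x4e,0x47}
#2 dst[0x12+7] := {0x9c,0x4e,0x47,0x9c,0x31,0xf5,0x6a}
#3 dst[0x0f+5] := {0x47,0x9c,0x31,0xf5,0x6a}
query mem[0x08]=0x4e, mem[0x0b]=0x31, mem[0x0f]=0x47

MEM[0x08,0x0b,0x0f] = 4e 31 47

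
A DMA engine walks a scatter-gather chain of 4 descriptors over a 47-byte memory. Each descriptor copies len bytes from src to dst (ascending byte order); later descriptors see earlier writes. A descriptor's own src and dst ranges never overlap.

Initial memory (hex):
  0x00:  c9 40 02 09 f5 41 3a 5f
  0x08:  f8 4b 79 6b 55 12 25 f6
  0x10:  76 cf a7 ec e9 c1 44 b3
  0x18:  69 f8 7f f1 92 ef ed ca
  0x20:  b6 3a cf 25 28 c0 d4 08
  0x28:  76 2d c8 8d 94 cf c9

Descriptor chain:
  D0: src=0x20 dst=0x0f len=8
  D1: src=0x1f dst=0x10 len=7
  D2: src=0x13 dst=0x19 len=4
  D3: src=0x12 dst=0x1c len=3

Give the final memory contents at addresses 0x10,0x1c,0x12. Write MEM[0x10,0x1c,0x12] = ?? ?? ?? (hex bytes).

D0: mem[0x0f..0x16] <- [b6 3a cf 25 28 c0 d4 08]
D1: mem[0x10..0x16] <- [ca b6 3a cf 25 28 c0]
D2: mem[0x19..0x1c] <- [cf 25 28 c0]
D3: mem[0x1c..0x1e] <- [3a cf 25]
query mem[0x10]=0xca, mem[0x1c]=0x3a, mem[0x12]=0x3a

MEM[0x10,0x1c,0x12] = ca 3a 3a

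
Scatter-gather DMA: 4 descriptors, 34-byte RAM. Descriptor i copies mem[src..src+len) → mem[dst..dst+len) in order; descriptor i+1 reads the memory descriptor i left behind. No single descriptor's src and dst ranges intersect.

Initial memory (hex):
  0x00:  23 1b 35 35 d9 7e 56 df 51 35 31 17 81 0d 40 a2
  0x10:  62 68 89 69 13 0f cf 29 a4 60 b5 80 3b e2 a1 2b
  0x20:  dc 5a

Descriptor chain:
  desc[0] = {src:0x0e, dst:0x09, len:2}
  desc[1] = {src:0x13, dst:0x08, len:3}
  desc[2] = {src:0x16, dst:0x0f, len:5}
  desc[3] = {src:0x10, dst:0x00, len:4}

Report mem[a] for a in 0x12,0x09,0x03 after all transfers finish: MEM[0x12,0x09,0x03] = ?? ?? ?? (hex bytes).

MEM[0x12,0x09,0x03] = 60 13 b5

D0: mem[0x09..0x0a] <- [40 a2]
D1: mem[0x08..0x0a] <- [69 13 0f]
D2: mem[0x0f..0x13] <- [cf 29 a4 60 b5]
D3: mem[0x00..0x03] <- [29 a4 60 b5]
query mem[0x12]=0x60, mem[0x09]=0x13, mem[0x03]=0xb5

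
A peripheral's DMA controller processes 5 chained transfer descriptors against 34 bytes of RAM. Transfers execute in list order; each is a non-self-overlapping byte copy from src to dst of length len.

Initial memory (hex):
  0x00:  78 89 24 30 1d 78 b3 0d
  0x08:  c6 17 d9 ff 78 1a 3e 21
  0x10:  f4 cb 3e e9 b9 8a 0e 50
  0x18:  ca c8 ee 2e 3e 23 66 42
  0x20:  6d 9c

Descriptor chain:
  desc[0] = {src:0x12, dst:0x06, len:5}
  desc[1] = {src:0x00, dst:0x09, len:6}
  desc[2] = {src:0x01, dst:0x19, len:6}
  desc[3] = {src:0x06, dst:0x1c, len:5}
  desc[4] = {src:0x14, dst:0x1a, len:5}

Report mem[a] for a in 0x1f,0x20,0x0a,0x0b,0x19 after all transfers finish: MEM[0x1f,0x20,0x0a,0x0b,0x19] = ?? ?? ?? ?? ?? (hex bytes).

MEM[0x1f,0x20,0x0a,0x0b,0x19] = 78 89 89 24 89

D0: mem[0x06..0x0a] <- [3e e9 b9 8a 0e]
D1: mem[0x09..0x0e] <- [78 89 24 30 1d 78]
D2: mem[0x19..0x1e] <- [89 24 30 1d 78 3e]
D3: mem[0x1c..0x20] <- [3e e9 b9 78 89]
D4: mem[0x1a..0x1e] <- [b9 8a 0e 50 ca]
query mem[0x1f]=0x78, mem[0x20]=0x89, mem[0x0a]=0x89, mem[0x0b]=0x24, mem[0x19]=0x89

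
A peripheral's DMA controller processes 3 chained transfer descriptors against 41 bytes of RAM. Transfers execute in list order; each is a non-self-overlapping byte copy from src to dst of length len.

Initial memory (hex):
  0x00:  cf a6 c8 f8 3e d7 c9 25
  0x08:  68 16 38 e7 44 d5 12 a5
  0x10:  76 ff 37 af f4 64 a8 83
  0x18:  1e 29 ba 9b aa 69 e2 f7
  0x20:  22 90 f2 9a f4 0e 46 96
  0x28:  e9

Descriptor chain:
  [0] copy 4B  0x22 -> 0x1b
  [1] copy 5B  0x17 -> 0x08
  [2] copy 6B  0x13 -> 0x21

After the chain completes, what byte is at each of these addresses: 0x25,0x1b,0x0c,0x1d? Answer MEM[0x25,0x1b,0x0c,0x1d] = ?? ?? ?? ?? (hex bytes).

MEM[0x25,0x1b,0x0c,0x1d] = 83 f2 f2 f4

[0] 0x22->0x1b len=4 : f2 9a f4 0e
[1] 0x17->0x08 len=5 : 83 1e 29 ba f2
[2] 0x13->0x21 len=6 : af f4 64 a8 83 1e
query mem[0x25]=0x83, mem[0x1b]=0xf2, mem[0x0c]=0xf2, mem[0x1d]=0xf4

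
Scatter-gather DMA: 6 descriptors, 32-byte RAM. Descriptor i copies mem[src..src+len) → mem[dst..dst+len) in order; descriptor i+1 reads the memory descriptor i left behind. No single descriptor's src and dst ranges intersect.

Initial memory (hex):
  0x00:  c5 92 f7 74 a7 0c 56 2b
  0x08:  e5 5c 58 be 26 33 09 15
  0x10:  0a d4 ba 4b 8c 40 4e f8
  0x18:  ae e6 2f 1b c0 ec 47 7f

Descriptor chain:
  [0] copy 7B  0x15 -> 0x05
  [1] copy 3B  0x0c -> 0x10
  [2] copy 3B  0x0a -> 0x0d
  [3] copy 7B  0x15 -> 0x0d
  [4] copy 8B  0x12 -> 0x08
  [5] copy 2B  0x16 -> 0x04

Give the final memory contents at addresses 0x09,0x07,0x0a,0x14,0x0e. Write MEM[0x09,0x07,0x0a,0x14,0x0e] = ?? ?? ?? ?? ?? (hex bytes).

MEM[0x09,0x07,0x0a,0x14,0x0e] = 1b f8 8c 8c ae

[0] 0x15->0x05 len=7 : 40 4e f8 ae e6 2f 1b
[1] 0x0c->0x10 len=3 : 26 33 09
[2] 0x0a->0x0d len=3 : 2f 1b 26
[3] 0x15->0x0d len=7 : 40 4e f8 ae e6 2f 1b
[4] 0x12->0x08 len=8 : 2f 1b 8c 40 4e f8 ae e6
[5] 0x16->0x04 len=2 : 4e f8
query mem[0x09]=0x1b, mem[0x07]=0xf8, mem[0x0a]=0x8c, mem[0x14]=0x8c, mem[0x0e]=0xae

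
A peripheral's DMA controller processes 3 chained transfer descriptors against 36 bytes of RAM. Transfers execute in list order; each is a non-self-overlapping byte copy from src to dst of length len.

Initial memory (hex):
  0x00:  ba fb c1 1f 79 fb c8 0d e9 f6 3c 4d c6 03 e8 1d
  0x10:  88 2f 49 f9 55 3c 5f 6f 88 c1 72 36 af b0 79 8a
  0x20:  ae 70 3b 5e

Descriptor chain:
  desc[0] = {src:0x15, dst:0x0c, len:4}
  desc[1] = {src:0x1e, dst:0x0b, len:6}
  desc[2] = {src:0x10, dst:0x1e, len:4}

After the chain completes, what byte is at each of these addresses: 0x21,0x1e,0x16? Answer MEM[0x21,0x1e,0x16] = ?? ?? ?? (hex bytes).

D0: mem[0x0c..0x0f] <- [3c 5f 6f 88]
D1: mem[0x0b..0x10] <- [79 8a ae 70 3b 5e]
D2: mem[0x1e..0x21] <- [5e 2f 49 f9]
query mem[0x21]=0xf9, mem[0x1e]=0x5e, mem[0x16]=0x5f

MEM[0x21,0x1e,0x16] = f9 5e 5f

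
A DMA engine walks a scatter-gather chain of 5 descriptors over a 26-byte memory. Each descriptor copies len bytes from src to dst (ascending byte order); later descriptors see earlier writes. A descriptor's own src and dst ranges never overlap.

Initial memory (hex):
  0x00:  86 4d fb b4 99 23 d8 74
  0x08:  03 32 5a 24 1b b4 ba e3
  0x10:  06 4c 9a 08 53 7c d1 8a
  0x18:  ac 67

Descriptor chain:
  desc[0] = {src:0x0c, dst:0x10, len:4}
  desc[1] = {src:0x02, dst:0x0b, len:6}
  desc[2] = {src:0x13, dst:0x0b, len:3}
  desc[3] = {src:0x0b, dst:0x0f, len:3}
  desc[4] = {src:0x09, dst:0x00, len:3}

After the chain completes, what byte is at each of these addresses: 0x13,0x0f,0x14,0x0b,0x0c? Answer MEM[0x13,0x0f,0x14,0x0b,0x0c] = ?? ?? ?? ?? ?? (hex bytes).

D0: mem[0x10..0x13] <- [1b b4 ba e3]
D1: mem[0x0b..0x10] <- [fb b4 99 23 d8 74]
D2: mem[0x0b..0x0d] <- [e3 53 7c]
D3: mem[0x0f..0x11] <- [e3 53 7c]
D4: mem[0x00..0x02] <- [32 5a e3]
query mem[0x13]=0xe3, mem[0x0f]=0xe3, mem[0x14]=0x53, mem[0x0b]=0xe3, mem[0x0c]=0x53

MEM[0x13,0x0f,0x14,0x0b,0x0c] = e3 e3 53 e3 53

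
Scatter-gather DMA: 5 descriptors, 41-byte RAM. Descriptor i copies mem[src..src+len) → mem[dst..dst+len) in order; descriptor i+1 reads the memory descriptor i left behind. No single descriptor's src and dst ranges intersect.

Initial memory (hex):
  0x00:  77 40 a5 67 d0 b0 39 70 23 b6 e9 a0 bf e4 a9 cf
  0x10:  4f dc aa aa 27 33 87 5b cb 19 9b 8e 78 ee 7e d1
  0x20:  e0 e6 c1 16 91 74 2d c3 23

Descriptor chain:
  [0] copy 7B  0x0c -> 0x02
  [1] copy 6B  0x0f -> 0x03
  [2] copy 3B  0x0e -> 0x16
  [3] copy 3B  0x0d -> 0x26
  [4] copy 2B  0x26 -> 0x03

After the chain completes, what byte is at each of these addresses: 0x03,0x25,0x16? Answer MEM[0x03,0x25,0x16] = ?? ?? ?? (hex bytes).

MEM[0x03,0x25,0x16] = e4 74 a9

[0] 0x0c->0x02 len=7 : bf e4 a9 cf 4f dc aa
[1] 0x0f->0x03 len=6 : cf 4f dc aa aa 27
[2] 0x0e->0x16 len=3 : a9 cf 4f
[3] 0x0d->0x26 len=3 : e4 a9 cf
[4] 0x26->0x03 len=2 : e4 a9
query mem[0x03]=0xe4, mem[0x25]=0x74, mem[0x16]=0xa9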